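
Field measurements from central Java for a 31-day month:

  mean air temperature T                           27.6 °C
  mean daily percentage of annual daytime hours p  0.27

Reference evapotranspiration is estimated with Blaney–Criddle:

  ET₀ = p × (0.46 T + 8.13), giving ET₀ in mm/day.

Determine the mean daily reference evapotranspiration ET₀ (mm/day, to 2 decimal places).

ET₀ = 0.27 × (0.46 × 27.6 + 8.13) = 0.27 × 20.826 = 5.6230 mm/d

5.62 mm/day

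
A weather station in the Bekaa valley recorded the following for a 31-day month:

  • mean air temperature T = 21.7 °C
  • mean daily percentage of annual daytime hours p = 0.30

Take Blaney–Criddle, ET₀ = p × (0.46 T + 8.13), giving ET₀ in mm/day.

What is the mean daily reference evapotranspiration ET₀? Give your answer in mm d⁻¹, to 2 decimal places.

5.43 mm d⁻¹

ET₀ = 0.30 × (0.46 × 21.7 + 8.13) = 0.30 × 18.112 = 5.4336 mm/d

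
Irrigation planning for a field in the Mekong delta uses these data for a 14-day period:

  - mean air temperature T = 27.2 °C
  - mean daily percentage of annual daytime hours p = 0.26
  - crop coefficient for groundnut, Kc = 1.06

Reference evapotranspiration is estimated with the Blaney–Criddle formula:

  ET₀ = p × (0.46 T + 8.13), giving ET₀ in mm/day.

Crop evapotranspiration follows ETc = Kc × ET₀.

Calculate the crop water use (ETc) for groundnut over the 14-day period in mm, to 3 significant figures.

ET₀ = 0.26 × (0.46 × 27.2 + 8.13) = 0.26 × 20.642 = 5.3669 mm/d
ETc = Kc × ET₀ = 1.06 × 5.3669 = 5.6889 mm/d
Over 14 days: 5.6889 × 14 = 79.645 mm

79.6 mm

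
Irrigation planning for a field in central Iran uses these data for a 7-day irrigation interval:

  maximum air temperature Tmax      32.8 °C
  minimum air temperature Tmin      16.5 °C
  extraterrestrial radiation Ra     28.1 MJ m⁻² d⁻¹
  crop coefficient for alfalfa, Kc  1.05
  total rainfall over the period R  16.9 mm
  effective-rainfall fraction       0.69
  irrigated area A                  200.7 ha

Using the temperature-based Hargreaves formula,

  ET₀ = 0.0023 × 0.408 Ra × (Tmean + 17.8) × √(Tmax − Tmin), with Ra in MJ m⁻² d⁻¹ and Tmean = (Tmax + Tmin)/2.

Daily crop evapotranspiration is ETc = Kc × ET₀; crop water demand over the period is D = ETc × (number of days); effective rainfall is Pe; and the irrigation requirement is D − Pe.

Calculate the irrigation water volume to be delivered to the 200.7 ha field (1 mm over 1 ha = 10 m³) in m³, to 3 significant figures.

Tmean = (32.8 + 16.5)/2 = 24.65 °C
0.408 Ra = 0.408 × 28.1 = 11.4648 mm/d equivalent
ET₀ = 0.0023 × 11.4648 × (24.65 + 17.8) × √16.3 = 0.0023 × 11.4648 × 42.45 × 4.0373 = 4.5192 mm/d
ETc = Kc × ET₀ = 1.05 × 4.5192 = 4.7452 mm/d
Crop demand D = ETc × 7 d = 4.7452 × 7 = 33.216 mm
Pe = 0.69 × 16.9 = 11.661 mm
D − Pe = 33.216 − 11.661 = 21.555 mm
Volume = 21.555 mm × 200.7 ha × 10 = 43260.9 m³

43300 m³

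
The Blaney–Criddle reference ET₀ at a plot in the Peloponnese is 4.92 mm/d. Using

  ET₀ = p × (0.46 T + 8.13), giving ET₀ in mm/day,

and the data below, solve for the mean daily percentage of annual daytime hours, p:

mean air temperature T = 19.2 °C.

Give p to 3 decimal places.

0.290

p = ET₀ / (0.46 T + 8.13) = 4.92 / (0.46 × 19.2 + 8.13) = 4.92 / 16.962 = 0.2901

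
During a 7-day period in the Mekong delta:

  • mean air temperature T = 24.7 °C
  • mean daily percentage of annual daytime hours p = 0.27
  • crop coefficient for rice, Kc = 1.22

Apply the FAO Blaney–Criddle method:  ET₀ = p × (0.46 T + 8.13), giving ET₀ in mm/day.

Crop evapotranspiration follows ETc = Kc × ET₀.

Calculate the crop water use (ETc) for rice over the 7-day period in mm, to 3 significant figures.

44.9 mm

ET₀ = 0.27 × (0.46 × 24.7 + 8.13) = 0.27 × 19.492 = 5.2628 mm/d
ETc = Kc × ET₀ = 1.22 × 5.2628 = 6.4206 mm/d
Over 7 days: 6.4206 × 7 = 44.944 mm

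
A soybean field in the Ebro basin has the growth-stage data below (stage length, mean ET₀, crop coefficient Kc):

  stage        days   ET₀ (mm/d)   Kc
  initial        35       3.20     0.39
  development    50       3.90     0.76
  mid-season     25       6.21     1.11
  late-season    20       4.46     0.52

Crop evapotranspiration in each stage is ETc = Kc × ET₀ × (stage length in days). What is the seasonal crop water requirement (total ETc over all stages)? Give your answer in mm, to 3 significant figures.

initial: 0.39 × 3.20 × 35 = 43.68 mm
development: 0.76 × 3.90 × 50 = 148.20 mm
mid-season: 1.11 × 6.21 × 25 = 172.33 mm
late-season: 0.52 × 4.46 × 20 = 46.38 mm
Seasonal total = 410.59 mm

411 mm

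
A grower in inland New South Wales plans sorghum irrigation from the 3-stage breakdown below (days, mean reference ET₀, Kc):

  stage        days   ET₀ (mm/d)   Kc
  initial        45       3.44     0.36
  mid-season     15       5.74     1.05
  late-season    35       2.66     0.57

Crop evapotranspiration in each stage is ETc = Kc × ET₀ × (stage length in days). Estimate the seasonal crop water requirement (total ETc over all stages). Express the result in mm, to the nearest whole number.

199 mm

initial: 0.36 × 3.44 × 45 = 55.73 mm
mid-season: 1.05 × 5.74 × 15 = 90.41 mm
late-season: 0.57 × 2.66 × 35 = 53.07 mm
Seasonal total = 199.21 mm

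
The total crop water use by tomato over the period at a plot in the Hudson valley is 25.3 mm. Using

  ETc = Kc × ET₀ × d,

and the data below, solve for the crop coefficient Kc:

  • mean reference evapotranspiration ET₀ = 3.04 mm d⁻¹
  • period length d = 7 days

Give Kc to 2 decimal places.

ETc = Kc × ET₀ × d  ⇒  Kc = ETc / (ET₀ × d)
Kc = 25.3 / (3.04 × 7) = 25.3 / 21.28 = 1.1889

1.19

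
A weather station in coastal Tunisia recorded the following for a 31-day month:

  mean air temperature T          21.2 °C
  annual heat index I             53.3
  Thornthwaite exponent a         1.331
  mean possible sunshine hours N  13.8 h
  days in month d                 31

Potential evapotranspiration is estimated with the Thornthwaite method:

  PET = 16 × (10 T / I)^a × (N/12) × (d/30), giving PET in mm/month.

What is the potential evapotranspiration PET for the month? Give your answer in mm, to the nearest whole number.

10T/I = 10 × 21.2 / 53.3 = 3.9775
(10T/I)^a = 3.9775^1.331 = 6.2818
Uncorrected PET = 16 × 6.2818 = 100.509 mm
Correction = (N/12)(d/30) = (13.8/12)(31/30) = 1.1883
PET = 100.509 × 1.1883 = 119.435 mm/month

119 mm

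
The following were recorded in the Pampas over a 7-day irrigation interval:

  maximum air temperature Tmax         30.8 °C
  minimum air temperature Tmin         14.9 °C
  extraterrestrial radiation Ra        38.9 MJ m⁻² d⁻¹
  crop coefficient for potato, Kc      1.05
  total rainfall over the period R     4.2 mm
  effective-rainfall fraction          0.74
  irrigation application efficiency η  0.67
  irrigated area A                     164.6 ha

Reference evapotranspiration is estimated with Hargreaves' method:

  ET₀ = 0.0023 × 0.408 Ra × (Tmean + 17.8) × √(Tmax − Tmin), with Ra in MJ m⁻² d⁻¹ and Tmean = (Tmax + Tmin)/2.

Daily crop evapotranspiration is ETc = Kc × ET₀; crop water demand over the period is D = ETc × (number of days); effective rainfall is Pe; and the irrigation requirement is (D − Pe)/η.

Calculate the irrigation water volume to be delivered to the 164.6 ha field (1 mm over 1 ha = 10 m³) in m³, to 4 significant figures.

Tmean = (30.8 + 14.9)/2 = 22.85 °C
0.408 Ra = 0.408 × 38.9 = 15.8712 mm/d equivalent
ET₀ = 0.0023 × 15.8712 × (22.85 + 17.8) × √15.9 = 0.0023 × 15.8712 × 40.65 × 3.9875 = 5.9170 mm/d
ETc = Kc × ET₀ = 1.05 × 5.9170 = 6.2129 mm/d
Crop demand D = ETc × 7 d = 6.2129 × 7 = 43.490 mm
Pe = 0.74 × 4.2 = 3.108 mm
D − Pe = 43.490 − 3.108 = 40.382 mm
Gross irrigation = 40.382 / 0.67 = 60.272 mm
Volume = 60.272 mm × 164.6 ha × 10 = 99207.7 m³

99210 m³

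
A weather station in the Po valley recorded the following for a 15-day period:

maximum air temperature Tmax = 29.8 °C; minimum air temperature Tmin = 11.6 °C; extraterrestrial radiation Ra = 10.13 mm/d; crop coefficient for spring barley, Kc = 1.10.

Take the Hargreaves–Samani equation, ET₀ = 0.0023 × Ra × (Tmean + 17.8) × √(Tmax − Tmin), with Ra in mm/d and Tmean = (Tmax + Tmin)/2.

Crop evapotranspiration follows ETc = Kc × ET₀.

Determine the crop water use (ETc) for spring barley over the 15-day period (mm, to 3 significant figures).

Tmean = (29.8 + 11.6)/2 = 20.70 °C
ET₀ = 0.0023 × 10.13 × (20.70 + 17.8) × √18.2 = 0.0023 × 10.13 × 38.50 × 4.2661 = 3.8267 mm/d
ETc = Kc × ET₀ = 1.10 × 3.8267 = 4.2094 mm/d
Over 15 days: 4.2094 × 15 = 63.141 mm

63.1 mm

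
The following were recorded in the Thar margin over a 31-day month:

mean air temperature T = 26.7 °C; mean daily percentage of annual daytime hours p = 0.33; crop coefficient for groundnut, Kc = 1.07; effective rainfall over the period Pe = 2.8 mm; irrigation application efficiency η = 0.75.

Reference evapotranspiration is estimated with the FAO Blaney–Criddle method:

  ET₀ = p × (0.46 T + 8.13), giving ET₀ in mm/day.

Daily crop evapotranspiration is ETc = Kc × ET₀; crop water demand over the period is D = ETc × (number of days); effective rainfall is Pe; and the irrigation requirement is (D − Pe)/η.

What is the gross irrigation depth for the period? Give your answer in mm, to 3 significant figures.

294 mm

ET₀ = 0.33 × (0.46 × 26.7 + 8.13) = 0.33 × 20.412 = 6.7360 mm/d
ETc = Kc × ET₀ = 1.07 × 6.7360 = 7.2075 mm/d
Crop demand D = ETc × 31 d = 7.2075 × 31 = 223.433 mm
D − Pe = 223.433 − 2.8 = 220.633 mm
Gross irrigation = 220.633 / 0.75 = 294.177 mm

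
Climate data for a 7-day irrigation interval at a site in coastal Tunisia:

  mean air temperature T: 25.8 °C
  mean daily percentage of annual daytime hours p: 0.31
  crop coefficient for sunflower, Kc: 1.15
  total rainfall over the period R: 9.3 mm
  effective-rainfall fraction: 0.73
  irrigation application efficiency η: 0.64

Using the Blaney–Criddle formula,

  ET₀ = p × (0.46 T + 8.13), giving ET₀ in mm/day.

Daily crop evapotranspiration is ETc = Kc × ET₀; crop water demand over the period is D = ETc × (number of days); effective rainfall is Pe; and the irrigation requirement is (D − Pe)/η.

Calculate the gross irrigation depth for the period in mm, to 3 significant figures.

67.4 mm

ET₀ = 0.31 × (0.46 × 25.8 + 8.13) = 0.31 × 19.998 = 6.1994 mm/d
ETc = Kc × ET₀ = 1.15 × 6.1994 = 7.1293 mm/d
Crop demand D = ETc × 7 d = 7.1293 × 7 = 49.905 mm
Pe = 0.73 × 9.3 = 6.789 mm
D − Pe = 49.905 − 6.789 = 43.116 mm
Gross irrigation = 43.116 / 0.64 = 67.369 mm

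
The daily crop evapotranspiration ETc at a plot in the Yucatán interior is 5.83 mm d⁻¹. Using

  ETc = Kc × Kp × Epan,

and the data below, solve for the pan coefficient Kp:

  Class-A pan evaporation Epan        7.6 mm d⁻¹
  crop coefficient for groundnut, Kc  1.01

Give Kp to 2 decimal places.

0.76

ETc = Kc × Kp × Epan  ⇒  Kp = ETc / (Kc × Epan)
Kp = 5.83 / (1.01 × 7.6) = 5.83 / 7.676 = 0.7595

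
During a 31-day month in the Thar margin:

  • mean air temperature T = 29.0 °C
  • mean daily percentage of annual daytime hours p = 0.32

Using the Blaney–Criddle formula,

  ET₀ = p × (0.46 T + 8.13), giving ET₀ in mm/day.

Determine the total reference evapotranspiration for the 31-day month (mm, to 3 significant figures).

ET₀ = 0.32 × (0.46 × 29.0 + 8.13) = 0.32 × 21.470 = 6.8704 mm/d
Monthly total = 6.8704 × 31 = 212.982 mm

213 mm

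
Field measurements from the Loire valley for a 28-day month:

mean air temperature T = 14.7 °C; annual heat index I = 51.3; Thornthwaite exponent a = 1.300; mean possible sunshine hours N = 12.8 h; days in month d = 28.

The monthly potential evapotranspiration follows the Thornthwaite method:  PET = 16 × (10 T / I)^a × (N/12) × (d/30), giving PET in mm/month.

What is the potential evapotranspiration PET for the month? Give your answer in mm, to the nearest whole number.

10T/I = 10 × 14.7 / 51.3 = 2.8655
(10T/I)^a = 2.8655^1.300 = 3.9297
Uncorrected PET = 16 × 3.9297 = 62.875 mm
Correction = (N/12)(d/30) = (12.8/12)(28/30) = 0.9956
PET = 62.875 × 0.9956 = 62.598 mm/month

63 mm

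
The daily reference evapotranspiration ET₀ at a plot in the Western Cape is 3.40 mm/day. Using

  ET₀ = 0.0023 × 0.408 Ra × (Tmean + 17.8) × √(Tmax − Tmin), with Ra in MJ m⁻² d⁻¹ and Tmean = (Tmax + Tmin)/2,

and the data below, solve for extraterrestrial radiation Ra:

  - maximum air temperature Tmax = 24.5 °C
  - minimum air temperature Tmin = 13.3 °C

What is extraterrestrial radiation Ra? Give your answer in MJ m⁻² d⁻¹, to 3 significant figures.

29.5 MJ m⁻² d⁻¹

Tmean = (24.5+13.3)/2 = 18.90 °C; ΔT = 11.2
Ra = ET₀ / [0.0023 × 0.408 × (Tmean+17.8) × √ΔT]
   = 3.40 / (0.0023 × 0.408 × 36.70 × 3.3466) = 29.500 MJ m⁻² d⁻¹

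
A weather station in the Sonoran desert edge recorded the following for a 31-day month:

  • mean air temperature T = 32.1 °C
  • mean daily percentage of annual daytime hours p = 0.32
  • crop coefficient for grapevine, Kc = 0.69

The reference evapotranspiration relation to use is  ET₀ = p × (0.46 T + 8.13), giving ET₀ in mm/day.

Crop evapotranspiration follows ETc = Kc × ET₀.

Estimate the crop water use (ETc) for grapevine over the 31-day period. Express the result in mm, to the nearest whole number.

157 mm

ET₀ = 0.32 × (0.46 × 32.1 + 8.13) = 0.32 × 22.896 = 7.3267 mm/d
ETc = Kc × ET₀ = 0.69 × 7.3267 = 5.0554 mm/d
Over 31 days: 5.0554 × 31 = 156.717 mm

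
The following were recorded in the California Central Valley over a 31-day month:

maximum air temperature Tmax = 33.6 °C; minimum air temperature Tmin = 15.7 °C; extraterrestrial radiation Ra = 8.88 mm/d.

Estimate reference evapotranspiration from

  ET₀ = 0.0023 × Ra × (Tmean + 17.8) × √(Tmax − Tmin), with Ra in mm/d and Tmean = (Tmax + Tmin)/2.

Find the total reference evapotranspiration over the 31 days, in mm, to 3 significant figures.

Tmean = (33.6 + 15.7)/2 = 24.65 °C
ET₀ = 0.0023 × 8.88 × (24.65 + 17.8) × √17.9 = 0.0023 × 8.88 × 42.45 × 4.2308 = 3.6681 mm/d
Over 31 days: 3.6681 × 31 = 113.711 mm

114 mm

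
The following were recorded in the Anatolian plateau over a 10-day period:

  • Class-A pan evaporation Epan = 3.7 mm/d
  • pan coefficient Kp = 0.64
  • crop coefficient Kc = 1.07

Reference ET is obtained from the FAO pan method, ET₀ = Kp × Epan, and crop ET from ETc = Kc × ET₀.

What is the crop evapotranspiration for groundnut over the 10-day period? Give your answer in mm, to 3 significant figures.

ET₀ = 0.64 × 3.7 = 2.3680 mm/d
ETc = Kc × ET₀ = 1.07 × 2.3680 = 2.5338 mm/d
Over 10 days: 2.5338 × 10 = 25.338 mm

25.3 mm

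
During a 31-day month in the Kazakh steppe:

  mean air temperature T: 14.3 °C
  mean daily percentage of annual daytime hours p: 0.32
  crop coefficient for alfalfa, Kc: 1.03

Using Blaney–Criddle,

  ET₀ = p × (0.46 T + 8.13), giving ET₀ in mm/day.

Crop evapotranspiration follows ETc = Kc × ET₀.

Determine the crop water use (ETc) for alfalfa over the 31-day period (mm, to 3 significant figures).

ET₀ = 0.32 × (0.46 × 14.3 + 8.13) = 0.32 × 14.708 = 4.7066 mm/d
ETc = Kc × ET₀ = 1.03 × 4.7066 = 4.8478 mm/d
Over 31 days: 4.8478 × 31 = 150.282 mm

150 mm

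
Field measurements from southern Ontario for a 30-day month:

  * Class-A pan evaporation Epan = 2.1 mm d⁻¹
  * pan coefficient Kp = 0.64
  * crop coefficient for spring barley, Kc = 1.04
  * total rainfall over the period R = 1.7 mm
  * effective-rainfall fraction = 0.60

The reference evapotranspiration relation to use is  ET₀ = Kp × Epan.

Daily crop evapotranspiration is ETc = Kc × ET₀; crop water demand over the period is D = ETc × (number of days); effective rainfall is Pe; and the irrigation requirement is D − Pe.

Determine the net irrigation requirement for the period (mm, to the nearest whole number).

41 mm

ET₀ = 0.64 × 2.1 = 1.3440 mm/d
ETc = Kc × ET₀ = 1.04 × 1.3440 = 1.3978 mm/d
Crop demand D = ETc × 30 d = 1.3978 × 30 = 41.934 mm
Pe = 0.60 × 1.7 = 1.020 mm
D − Pe = 41.934 − 1.020 = 40.914 mm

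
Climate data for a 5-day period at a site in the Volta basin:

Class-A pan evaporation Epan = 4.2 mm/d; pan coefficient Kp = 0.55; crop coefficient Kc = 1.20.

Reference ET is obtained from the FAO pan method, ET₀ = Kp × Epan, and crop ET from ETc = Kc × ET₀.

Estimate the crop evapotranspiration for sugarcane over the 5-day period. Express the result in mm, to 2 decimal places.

ET₀ = 0.55 × 4.2 = 2.3100 mm/d
ETc = Kc × ET₀ = 1.20 × 2.3100 = 2.7720 mm/d
Over 5 days: 2.7720 × 5 = 13.860 mm

13.86 mm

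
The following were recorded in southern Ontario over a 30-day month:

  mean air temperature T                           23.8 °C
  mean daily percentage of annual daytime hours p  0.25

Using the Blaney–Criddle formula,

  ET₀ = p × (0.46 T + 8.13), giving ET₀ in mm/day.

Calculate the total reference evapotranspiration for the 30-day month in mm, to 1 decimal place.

ET₀ = 0.25 × (0.46 × 23.8 + 8.13) = 0.25 × 19.078 = 4.7695 mm/d
Monthly total = 4.7695 × 30 = 143.085 mm

143.1 mm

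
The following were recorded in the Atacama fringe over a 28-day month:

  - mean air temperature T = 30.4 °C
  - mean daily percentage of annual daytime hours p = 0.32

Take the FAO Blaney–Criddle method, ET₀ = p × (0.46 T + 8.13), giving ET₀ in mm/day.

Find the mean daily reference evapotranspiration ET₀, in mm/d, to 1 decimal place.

ET₀ = 0.32 × (0.46 × 30.4 + 8.13) = 0.32 × 22.114 = 7.0765 mm/d

7.1 mm/d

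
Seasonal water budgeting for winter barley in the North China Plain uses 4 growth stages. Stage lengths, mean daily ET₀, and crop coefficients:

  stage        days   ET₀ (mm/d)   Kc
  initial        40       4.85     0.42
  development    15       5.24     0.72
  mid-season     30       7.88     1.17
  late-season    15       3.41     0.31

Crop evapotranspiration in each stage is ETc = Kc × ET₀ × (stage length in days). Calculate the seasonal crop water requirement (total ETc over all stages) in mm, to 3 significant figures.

initial: 0.42 × 4.85 × 40 = 81.48 mm
development: 0.72 × 5.24 × 15 = 56.59 mm
mid-season: 1.17 × 7.88 × 30 = 276.59 mm
late-season: 0.31 × 3.41 × 15 = 15.86 mm
Seasonal total = 430.52 mm

431 mm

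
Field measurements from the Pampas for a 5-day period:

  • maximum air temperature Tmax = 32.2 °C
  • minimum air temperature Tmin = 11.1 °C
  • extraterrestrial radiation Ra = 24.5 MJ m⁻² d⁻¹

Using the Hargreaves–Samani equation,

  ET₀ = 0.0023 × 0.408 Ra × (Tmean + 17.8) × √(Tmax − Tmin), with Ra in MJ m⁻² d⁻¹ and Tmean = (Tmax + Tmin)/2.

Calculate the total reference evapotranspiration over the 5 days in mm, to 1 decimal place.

Tmean = (32.2 + 11.1)/2 = 21.65 °C
0.408 Ra = 0.408 × 24.5 = 9.9960 mm/d equivalent
ET₀ = 0.0023 × 9.9960 × (21.65 + 17.8) × √21.1 = 0.0023 × 9.9960 × 39.45 × 4.5935 = 4.1662 mm/d
Over 5 days: 4.1662 × 5 = 20.831 mm

20.8 mm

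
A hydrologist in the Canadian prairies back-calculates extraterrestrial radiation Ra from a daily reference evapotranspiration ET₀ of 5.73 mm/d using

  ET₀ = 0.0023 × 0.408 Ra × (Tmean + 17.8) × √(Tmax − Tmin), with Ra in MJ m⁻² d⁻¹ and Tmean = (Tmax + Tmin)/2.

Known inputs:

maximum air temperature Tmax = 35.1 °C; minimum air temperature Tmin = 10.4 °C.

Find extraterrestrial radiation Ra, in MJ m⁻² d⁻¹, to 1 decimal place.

Tmean = (35.1+10.4)/2 = 22.75 °C; ΔT = 24.7
Ra = ET₀ / [0.0023 × 0.408 × (Tmean+17.8) × √ΔT]
   = 5.73 / (0.0023 × 0.408 × 40.55 × 4.9699) = 30.299 MJ m⁻² d⁻¹

30.3 MJ m⁻² d⁻¹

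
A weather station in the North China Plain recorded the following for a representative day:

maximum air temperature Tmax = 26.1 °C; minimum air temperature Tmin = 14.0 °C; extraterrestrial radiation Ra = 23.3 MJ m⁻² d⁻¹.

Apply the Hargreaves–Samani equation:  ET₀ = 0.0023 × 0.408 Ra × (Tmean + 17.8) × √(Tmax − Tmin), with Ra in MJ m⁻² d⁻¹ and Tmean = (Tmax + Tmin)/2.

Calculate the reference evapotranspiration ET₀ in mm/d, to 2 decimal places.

2.88 mm/d

Tmean = (26.1 + 14.0)/2 = 20.05 °C
0.408 Ra = 0.408 × 23.3 = 9.5064 mm/d equivalent
ET₀ = 0.0023 × 9.5064 × (20.05 + 17.8) × √12.1 = 0.0023 × 9.5064 × 37.85 × 3.4785 = 2.8787 mm/d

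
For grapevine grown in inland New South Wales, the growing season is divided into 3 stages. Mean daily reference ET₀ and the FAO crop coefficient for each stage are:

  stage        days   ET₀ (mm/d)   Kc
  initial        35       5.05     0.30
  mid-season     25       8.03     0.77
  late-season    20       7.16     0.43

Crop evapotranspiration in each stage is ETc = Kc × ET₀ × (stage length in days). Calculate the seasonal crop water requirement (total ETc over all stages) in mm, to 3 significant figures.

269 mm

initial: 0.30 × 5.05 × 35 = 53.03 mm
mid-season: 0.77 × 8.03 × 25 = 154.58 mm
late-season: 0.43 × 7.16 × 20 = 61.58 mm
Seasonal total = 269.19 mm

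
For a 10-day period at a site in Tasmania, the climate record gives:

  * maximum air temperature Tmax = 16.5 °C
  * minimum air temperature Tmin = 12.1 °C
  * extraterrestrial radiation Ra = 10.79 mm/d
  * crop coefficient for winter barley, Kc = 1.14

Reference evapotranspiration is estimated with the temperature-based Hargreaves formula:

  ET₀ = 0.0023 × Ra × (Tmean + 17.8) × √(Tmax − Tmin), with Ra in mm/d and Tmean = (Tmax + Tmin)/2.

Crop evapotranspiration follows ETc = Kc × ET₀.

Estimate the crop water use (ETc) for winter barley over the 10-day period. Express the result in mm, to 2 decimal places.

Tmean = (16.5 + 12.1)/2 = 14.30 °C
ET₀ = 0.0023 × 10.79 × (14.30 + 17.8) × √4.4 = 0.0023 × 10.79 × 32.10 × 2.0976 = 1.6710 mm/d
ETc = Kc × ET₀ = 1.14 × 1.6710 = 1.9049 mm/d
Over 10 days: 1.9049 × 10 = 19.049 mm

19.05 mm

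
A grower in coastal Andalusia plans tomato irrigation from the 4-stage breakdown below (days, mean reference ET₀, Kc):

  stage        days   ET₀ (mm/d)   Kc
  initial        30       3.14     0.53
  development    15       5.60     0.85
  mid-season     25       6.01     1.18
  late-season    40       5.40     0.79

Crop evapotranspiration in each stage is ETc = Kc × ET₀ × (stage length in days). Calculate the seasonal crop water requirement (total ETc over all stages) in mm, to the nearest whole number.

initial: 0.53 × 3.14 × 30 = 49.93 mm
development: 0.85 × 5.60 × 15 = 71.40 mm
mid-season: 1.18 × 6.01 × 25 = 177.30 mm
late-season: 0.79 × 5.40 × 40 = 170.64 mm
Seasonal total = 469.27 mm

469 mm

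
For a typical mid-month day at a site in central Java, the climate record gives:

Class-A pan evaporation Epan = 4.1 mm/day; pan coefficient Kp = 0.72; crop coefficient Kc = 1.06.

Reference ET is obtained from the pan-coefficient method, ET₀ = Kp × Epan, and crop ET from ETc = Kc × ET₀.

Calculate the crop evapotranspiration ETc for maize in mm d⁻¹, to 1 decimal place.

3.1 mm d⁻¹

ET₀ = 0.72 × 4.1 = 2.9520 mm/d
ETc = Kc × ET₀ = 1.06 × 2.9520 = 3.1291 mm/d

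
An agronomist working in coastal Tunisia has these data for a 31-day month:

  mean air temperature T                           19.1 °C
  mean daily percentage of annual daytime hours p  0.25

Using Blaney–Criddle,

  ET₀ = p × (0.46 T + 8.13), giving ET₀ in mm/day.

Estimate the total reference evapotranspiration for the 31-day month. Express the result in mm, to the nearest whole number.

ET₀ = 0.25 × (0.46 × 19.1 + 8.13) = 0.25 × 16.916 = 4.2290 mm/d
Monthly total = 4.2290 × 31 = 131.099 mm

131 mm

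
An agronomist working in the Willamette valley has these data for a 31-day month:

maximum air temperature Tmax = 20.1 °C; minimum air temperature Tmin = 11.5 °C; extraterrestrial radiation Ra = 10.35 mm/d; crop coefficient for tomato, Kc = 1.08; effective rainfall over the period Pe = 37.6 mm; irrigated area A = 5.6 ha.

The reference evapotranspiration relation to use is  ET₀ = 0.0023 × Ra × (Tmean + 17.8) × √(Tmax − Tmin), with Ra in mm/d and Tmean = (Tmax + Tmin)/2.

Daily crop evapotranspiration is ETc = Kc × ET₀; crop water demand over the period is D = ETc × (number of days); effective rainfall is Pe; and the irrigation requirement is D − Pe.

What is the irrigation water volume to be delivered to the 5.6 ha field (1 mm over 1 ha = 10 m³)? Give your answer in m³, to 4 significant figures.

Tmean = (20.1 + 11.5)/2 = 15.80 °C
ET₀ = 0.0023 × 10.35 × (15.80 + 17.8) × √8.6 = 0.0023 × 10.35 × 33.60 × 2.9326 = 2.3456 mm/d
ETc = Kc × ET₀ = 1.08 × 2.3456 = 2.5332 mm/d
Crop demand D = ETc × 31 d = 2.5332 × 31 = 78.529 mm
D − Pe = 78.529 − 37.6 = 40.929 mm
Volume = 40.929 mm × 5.6 ha × 10 = 2292.0 m³

2292 m³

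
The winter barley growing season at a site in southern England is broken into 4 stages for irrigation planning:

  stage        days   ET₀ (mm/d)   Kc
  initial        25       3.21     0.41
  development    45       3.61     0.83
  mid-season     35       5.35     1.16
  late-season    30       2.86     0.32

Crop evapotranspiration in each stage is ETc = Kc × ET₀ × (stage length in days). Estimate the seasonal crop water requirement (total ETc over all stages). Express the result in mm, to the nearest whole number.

initial: 0.41 × 3.21 × 25 = 32.90 mm
development: 0.83 × 3.61 × 45 = 134.83 mm
mid-season: 1.16 × 5.35 × 35 = 217.21 mm
late-season: 0.32 × 2.86 × 30 = 27.46 mm
Seasonal total = 412.40 mm

412 mm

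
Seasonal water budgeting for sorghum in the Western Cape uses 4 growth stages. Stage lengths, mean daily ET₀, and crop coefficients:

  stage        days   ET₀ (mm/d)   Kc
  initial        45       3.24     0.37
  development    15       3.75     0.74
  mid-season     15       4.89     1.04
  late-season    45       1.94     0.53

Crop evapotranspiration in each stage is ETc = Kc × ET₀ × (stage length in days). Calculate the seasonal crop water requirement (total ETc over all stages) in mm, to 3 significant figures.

initial: 0.37 × 3.24 × 45 = 53.95 mm
development: 0.74 × 3.75 × 15 = 41.63 mm
mid-season: 1.04 × 4.89 × 15 = 76.28 mm
late-season: 0.53 × 1.94 × 45 = 46.27 mm
Seasonal total = 218.13 mm

218 mm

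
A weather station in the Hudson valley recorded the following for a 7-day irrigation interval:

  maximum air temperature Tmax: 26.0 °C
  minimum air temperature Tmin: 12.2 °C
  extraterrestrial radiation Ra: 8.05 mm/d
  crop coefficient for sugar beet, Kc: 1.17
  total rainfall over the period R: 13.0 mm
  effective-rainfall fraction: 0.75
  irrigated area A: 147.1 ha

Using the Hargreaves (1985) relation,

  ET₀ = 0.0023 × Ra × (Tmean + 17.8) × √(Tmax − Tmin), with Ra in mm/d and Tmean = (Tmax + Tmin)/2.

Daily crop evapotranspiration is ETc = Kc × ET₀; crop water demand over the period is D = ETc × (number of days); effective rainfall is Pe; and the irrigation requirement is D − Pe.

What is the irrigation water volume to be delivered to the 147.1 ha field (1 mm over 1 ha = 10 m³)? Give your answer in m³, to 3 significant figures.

16200 m³

Tmean = (26.0 + 12.2)/2 = 19.10 °C
ET₀ = 0.0023 × 8.05 × (19.10 + 17.8) × √13.8 = 0.0023 × 8.05 × 36.90 × 3.7148 = 2.5380 mm/d
ETc = Kc × ET₀ = 1.17 × 2.5380 = 2.9695 mm/d
Crop demand D = ETc × 7 d = 2.9695 × 7 = 20.787 mm
Pe = 0.75 × 13.0 = 9.750 mm
D − Pe = 20.787 − 9.750 = 11.037 mm
Volume = 11.037 mm × 147.1 ha × 10 = 16235.4 m³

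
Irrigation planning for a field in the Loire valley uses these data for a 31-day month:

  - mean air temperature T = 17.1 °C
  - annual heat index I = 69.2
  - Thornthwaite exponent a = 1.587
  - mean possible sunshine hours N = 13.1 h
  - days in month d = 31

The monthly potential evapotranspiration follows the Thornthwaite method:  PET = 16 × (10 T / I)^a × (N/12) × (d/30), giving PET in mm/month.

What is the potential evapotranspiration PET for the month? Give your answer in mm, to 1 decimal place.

10T/I = 10 × 17.1 / 69.2 = 2.4711
(10T/I)^a = 2.4711^1.587 = 4.2026
Uncorrected PET = 16 × 4.2026 = 67.242 mm
Correction = (N/12)(d/30) = (13.1/12)(31/30) = 1.1281
PET = 67.242 × 1.1281 = 75.856 mm/month

75.9 mm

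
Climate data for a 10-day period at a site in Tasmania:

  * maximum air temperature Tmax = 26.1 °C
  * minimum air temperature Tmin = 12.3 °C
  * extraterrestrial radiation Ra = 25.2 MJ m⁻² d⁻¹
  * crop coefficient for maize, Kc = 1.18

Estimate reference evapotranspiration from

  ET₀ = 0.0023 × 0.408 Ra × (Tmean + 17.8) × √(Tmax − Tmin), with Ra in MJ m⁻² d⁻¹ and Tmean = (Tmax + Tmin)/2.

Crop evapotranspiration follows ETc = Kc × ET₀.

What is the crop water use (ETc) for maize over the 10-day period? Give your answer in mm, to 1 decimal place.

Tmean = (26.1 + 12.3)/2 = 19.20 °C
0.408 Ra = 0.408 × 25.2 = 10.2816 mm/d equivalent
ET₀ = 0.0023 × 10.2816 × (19.20 + 17.8) × √13.8 = 0.0023 × 10.2816 × 37.00 × 3.7148 = 3.2503 mm/d
ETc = Kc × ET₀ = 1.18 × 3.2503 = 3.8354 mm/d
Over 10 days: 3.8354 × 10 = 38.354 mm

38.4 mm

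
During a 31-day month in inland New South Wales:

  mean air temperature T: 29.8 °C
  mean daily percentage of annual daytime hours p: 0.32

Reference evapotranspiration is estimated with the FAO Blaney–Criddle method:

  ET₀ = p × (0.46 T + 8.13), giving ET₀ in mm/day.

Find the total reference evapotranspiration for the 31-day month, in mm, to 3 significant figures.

217 mm

ET₀ = 0.32 × (0.46 × 29.8 + 8.13) = 0.32 × 21.838 = 6.9882 mm/d
Monthly total = 6.9882 × 31 = 216.634 mm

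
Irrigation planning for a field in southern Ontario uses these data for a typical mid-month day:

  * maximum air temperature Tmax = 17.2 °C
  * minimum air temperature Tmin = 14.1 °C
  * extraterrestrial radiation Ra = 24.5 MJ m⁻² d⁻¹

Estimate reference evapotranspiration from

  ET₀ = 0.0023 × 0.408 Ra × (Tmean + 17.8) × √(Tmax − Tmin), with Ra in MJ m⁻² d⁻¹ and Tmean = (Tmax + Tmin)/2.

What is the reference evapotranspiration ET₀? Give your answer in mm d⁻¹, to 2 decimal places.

1.35 mm d⁻¹

Tmean = (17.2 + 14.1)/2 = 15.65 °C
0.408 Ra = 0.408 × 24.5 = 9.9960 mm/d equivalent
ET₀ = 0.0023 × 9.9960 × (15.65 + 17.8) × √3.1 = 0.0023 × 9.9960 × 33.45 × 1.7607 = 1.3541 mm/d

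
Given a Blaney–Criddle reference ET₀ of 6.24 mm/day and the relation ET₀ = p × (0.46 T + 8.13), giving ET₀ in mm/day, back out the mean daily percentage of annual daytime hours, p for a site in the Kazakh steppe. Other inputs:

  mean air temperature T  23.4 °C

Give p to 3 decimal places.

0.330

p = ET₀ / (0.46 T + 8.13) = 6.24 / (0.46 × 23.4 + 8.13) = 6.24 / 18.894 = 0.3303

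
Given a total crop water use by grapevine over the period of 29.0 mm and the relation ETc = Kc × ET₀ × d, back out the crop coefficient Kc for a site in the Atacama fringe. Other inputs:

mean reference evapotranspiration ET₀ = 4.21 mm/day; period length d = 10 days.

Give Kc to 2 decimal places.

ETc = Kc × ET₀ × d  ⇒  Kc = ETc / (ET₀ × d)
Kc = 29.0 / (4.21 × 10) = 29.0 / 42.10 = 0.6888

0.69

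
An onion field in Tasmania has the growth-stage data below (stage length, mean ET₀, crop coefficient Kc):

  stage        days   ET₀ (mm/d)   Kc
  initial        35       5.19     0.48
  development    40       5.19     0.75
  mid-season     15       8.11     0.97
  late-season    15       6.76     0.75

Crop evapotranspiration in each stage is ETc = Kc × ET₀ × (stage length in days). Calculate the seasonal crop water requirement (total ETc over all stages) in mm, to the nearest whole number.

437 mm

initial: 0.48 × 5.19 × 35 = 87.19 mm
development: 0.75 × 5.19 × 40 = 155.70 mm
mid-season: 0.97 × 8.11 × 15 = 118.00 mm
late-season: 0.75 × 6.76 × 15 = 76.05 mm
Seasonal total = 436.94 mm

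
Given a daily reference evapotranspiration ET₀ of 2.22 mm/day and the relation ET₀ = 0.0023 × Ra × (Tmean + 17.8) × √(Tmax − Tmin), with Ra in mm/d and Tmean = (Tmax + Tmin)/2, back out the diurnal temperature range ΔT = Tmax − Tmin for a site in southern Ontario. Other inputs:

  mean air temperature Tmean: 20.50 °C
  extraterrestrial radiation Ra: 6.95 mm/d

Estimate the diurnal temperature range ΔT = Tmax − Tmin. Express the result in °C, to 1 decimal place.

13.1 °C

√ΔT = ET₀ / [0.0023 × Ra × (Tmean+17.8)] = 2.22 / (0.0023 × 6.95 × 38.30) = 3.6261
ΔT = 3.6261² = 13.149 °C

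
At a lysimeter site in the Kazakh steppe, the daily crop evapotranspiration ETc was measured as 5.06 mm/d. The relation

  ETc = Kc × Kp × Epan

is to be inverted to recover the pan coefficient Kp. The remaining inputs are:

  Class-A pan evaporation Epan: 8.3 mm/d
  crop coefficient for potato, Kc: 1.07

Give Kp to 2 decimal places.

ETc = Kc × Kp × Epan  ⇒  Kp = ETc / (Kc × Epan)
Kp = 5.06 / (1.07 × 8.3) = 5.06 / 8.881 = 0.5698

0.57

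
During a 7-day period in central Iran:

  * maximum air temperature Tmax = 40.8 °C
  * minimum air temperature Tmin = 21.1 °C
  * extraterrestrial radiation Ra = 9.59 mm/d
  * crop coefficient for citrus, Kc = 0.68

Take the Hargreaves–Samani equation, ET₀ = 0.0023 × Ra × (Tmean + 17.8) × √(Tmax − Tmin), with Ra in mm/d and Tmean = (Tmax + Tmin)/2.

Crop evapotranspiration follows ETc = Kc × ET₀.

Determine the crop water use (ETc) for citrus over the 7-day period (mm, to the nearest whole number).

Tmean = (40.8 + 21.1)/2 = 30.95 °C
ET₀ = 0.0023 × 9.59 × (30.95 + 17.8) × √19.7 = 0.0023 × 9.59 × 48.75 × 4.4385 = 4.7726 mm/d
ETc = Kc × ET₀ = 0.68 × 4.7726 = 3.2454 mm/d
Over 7 days: 3.2454 × 7 = 22.718 mm

23 mm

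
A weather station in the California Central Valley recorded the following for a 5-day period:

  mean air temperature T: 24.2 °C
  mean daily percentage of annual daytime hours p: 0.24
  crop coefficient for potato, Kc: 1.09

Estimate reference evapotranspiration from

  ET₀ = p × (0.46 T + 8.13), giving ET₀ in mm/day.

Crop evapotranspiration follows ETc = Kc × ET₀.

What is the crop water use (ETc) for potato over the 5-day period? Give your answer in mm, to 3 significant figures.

25.2 mm

ET₀ = 0.24 × (0.46 × 24.2 + 8.13) = 0.24 × 19.262 = 4.6229 mm/d
ETc = Kc × ET₀ = 1.09 × 4.6229 = 5.0390 mm/d
Over 5 days: 5.0390 × 5 = 25.195 mm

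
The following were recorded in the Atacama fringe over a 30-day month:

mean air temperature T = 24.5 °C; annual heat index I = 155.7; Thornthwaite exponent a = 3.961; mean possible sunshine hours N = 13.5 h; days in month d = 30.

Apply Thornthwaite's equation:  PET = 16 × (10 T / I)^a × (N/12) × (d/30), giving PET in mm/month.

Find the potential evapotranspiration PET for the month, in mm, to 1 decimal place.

10T/I = 10 × 24.5 / 155.7 = 1.5735
(10T/I)^a = 1.5735^3.961 = 6.0227
Uncorrected PET = 16 × 6.0227 = 96.363 mm
Correction = (N/12)(d/30) = (13.5/12)(30/30) = 1.1250
PET = 96.363 × 1.1250 = 108.408 mm/month

108.4 mm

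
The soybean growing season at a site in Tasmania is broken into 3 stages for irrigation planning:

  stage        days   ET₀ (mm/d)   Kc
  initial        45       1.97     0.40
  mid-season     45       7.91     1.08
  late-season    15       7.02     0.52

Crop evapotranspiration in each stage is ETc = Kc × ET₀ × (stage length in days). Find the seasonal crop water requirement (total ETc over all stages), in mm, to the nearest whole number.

initial: 0.40 × 1.97 × 45 = 35.46 mm
mid-season: 1.08 × 7.91 × 45 = 384.43 mm
late-season: 0.52 × 7.02 × 15 = 54.76 mm
Seasonal total = 474.65 mm

475 mm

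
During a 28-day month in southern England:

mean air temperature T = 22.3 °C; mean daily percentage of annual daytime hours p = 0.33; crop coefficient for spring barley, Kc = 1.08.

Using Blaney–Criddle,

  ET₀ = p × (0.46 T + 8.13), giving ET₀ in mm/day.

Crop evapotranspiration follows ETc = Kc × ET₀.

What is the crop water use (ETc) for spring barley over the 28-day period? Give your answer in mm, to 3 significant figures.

183 mm

ET₀ = 0.33 × (0.46 × 22.3 + 8.13) = 0.33 × 18.388 = 6.0680 mm/d
ETc = Kc × ET₀ = 1.08 × 6.0680 = 6.5534 mm/d
Over 28 days: 6.5534 × 28 = 183.495 mm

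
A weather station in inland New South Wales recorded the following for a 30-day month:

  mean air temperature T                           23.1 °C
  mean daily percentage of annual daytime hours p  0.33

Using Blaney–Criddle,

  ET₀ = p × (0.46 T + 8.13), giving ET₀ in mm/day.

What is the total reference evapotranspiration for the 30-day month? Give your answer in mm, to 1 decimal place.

ET₀ = 0.33 × (0.46 × 23.1 + 8.13) = 0.33 × 18.756 = 6.1895 mm/d
Monthly total = 6.1895 × 30 = 185.685 mm

185.7 mm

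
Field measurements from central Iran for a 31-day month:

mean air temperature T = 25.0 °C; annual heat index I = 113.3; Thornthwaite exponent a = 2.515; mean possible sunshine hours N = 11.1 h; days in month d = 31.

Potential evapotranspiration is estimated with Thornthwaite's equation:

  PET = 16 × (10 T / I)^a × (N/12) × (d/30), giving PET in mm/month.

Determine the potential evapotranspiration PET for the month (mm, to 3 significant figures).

112 mm

10T/I = 10 × 25.0 / 113.3 = 2.2065
(10T/I)^a = 2.2065^2.515 = 7.3184
Uncorrected PET = 16 × 7.3184 = 117.094 mm
Correction = (N/12)(d/30) = (11.1/12)(31/30) = 0.9558
PET = 117.094 × 0.9558 = 111.918 mm/month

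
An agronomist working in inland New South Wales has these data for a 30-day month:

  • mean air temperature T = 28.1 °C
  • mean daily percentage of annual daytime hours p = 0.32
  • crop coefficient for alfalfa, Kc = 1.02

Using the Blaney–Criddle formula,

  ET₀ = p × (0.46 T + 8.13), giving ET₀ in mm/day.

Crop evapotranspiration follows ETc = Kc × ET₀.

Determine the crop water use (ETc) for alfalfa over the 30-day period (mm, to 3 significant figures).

ET₀ = 0.32 × (0.46 × 28.1 + 8.13) = 0.32 × 21.056 = 6.7379 mm/d
ETc = Kc × ET₀ = 1.02 × 6.7379 = 6.8727 mm/d
Over 30 days: 6.8727 × 30 = 206.181 mm

206 mm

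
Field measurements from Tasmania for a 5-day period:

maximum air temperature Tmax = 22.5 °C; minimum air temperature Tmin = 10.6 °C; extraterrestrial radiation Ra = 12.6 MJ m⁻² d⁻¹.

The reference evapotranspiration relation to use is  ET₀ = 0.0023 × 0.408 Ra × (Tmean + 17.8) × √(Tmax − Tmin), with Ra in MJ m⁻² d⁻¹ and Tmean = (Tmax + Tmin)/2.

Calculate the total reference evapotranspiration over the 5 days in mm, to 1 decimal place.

7.0 mm

Tmean = (22.5 + 10.6)/2 = 16.55 °C
0.408 Ra = 0.408 × 12.6 = 5.1408 mm/d equivalent
ET₀ = 0.0023 × 5.1408 × (16.55 + 17.8) × √11.9 = 0.0023 × 5.1408 × 34.35 × 3.4496 = 1.4011 mm/d
Over 5 days: 1.4011 × 5 = 7.006 mm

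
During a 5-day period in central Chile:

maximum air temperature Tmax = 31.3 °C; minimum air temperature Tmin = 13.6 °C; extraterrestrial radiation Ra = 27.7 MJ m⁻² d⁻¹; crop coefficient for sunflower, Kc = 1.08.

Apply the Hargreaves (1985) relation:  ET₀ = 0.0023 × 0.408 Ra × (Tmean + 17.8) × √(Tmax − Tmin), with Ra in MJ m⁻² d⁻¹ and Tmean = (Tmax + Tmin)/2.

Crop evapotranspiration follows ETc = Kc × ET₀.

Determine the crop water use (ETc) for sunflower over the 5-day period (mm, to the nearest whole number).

24 mm

Tmean = (31.3 + 13.6)/2 = 22.45 °C
0.408 Ra = 0.408 × 27.7 = 11.3016 mm/d equivalent
ET₀ = 0.0023 × 11.3016 × (22.45 + 17.8) × √17.7 = 0.0023 × 11.3016 × 40.25 × 4.2071 = 4.4017 mm/d
ETc = Kc × ET₀ = 1.08 × 4.4017 = 4.7538 mm/d
Over 5 days: 4.7538 × 5 = 23.769 mm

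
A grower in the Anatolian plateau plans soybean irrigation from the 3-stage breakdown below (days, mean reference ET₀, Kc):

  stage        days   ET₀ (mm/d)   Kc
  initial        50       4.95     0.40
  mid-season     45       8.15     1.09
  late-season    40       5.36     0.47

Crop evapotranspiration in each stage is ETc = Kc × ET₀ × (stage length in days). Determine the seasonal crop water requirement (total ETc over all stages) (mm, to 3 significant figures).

600 mm

initial: 0.40 × 4.95 × 50 = 99.00 mm
mid-season: 1.09 × 8.15 × 45 = 399.76 mm
late-season: 0.47 × 5.36 × 40 = 100.77 mm
Seasonal total = 599.53 mm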